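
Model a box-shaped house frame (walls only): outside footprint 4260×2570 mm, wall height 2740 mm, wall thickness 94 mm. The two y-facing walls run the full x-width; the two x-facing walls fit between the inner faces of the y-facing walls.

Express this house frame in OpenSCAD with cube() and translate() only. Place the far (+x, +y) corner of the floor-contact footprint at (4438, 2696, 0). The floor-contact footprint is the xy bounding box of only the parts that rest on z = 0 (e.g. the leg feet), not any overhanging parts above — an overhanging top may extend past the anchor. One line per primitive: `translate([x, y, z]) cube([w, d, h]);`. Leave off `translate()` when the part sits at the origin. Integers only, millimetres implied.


translate([178, 126, 0]) cube([4260, 94, 2740]);
translate([178, 2602, 0]) cube([4260, 94, 2740]);
translate([178, 220, 0]) cube([94, 2382, 2740]);
translate([4344, 220, 0]) cube([94, 2382, 2740]);


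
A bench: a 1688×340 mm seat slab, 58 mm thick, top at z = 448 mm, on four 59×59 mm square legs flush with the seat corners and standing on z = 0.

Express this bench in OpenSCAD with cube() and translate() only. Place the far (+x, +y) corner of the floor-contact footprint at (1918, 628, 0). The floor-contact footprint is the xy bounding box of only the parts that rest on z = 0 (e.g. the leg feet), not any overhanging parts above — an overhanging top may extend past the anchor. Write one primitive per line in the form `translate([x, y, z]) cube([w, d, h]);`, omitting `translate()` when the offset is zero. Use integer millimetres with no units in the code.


// leg_h = 448 − 58 = 390
translate([230, 288, 390]) cube([1688, 340, 58]);
translate([230, 288, 0]) cube([59, 59, 390]);
translate([230, 569, 0]) cube([59, 59, 390]);
translate([1859, 288, 0]) cube([59, 59, 390]);
translate([1859, 569, 0]) cube([59, 59, 390]);


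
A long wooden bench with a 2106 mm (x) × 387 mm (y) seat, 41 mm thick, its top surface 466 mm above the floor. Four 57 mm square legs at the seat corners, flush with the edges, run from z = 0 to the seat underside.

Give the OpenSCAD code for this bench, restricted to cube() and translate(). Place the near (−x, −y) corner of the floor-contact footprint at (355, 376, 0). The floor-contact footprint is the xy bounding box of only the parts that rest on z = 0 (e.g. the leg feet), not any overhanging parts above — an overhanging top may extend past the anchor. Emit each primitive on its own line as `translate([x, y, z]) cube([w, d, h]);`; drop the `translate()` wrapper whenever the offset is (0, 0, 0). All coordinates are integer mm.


translate([355, 376, 425]) cube([2106, 387, 41]);
translate([355, 376, 0]) cube([57, 57, 425]);
translate([355, 706, 0]) cube([57, 57, 425]);
translate([2404, 376, 0]) cube([57, 57, 425]);
translate([2404, 706, 0]) cube([57, 57, 425]);


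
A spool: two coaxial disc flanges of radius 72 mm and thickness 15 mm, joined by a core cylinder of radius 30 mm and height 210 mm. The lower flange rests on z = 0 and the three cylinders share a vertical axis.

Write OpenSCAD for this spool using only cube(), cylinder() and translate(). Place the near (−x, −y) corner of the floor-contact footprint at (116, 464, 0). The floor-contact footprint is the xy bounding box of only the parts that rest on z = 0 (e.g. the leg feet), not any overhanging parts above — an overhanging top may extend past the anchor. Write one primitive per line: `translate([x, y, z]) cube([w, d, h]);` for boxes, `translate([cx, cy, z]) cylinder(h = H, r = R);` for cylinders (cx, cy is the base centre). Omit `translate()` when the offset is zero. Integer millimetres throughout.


translate([188, 536, 0]) cylinder(h = 15, r = 72);
translate([188, 536, 15]) cylinder(h = 210, r = 30);
translate([188, 536, 225]) cylinder(h = 15, r = 72);


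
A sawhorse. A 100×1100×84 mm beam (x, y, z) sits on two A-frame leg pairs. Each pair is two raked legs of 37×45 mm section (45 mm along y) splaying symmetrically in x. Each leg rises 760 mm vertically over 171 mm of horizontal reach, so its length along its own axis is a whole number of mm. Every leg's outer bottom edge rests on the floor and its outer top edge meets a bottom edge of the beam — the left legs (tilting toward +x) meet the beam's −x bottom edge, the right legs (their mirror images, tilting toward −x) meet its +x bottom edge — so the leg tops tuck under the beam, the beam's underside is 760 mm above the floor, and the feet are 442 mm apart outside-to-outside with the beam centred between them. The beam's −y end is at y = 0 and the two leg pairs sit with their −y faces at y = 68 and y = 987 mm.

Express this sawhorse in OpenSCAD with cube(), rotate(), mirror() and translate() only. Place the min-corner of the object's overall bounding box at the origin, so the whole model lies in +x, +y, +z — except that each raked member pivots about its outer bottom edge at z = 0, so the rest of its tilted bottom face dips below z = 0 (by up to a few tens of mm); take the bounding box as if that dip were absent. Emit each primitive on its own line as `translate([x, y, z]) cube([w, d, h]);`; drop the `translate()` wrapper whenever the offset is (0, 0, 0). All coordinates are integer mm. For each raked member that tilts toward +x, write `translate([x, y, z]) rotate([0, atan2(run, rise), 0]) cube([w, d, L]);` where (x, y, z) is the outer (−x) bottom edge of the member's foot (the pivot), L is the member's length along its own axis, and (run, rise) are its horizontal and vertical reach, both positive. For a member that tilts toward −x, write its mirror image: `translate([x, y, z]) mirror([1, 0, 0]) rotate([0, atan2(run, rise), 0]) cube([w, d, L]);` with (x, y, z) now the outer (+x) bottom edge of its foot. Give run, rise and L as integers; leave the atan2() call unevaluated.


translate([171, 0, 760]) cube([100, 1100, 84]);
translate([0, 68, 0]) rotate([0, atan2(171, 760), 0]) cube([37, 45, 779]);
translate([442, 68, 0]) mirror([1, 0, 0]) rotate([0, atan2(171, 760), 0]) cube([37, 45, 779]);
translate([0, 987, 0]) rotate([0, atan2(171, 760), 0]) cube([37, 45, 779]);
translate([442, 987, 0]) mirror([1, 0, 0]) rotate([0, atan2(171, 760), 0]) cube([37, 45, 779]);


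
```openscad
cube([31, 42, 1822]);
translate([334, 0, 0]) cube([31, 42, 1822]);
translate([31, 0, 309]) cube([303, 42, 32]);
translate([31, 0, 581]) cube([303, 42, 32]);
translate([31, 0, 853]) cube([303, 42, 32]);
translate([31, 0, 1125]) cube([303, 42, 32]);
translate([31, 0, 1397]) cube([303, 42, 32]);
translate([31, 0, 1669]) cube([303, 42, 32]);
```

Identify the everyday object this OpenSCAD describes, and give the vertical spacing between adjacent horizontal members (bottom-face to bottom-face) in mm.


A ladder. The rung spacing is 272 mm.

Two tall 31×42 posts with 6 short bars between them — a ladder. Adjacent rungs sit at z = 309 and z = 581, so the spacing is 581 − 309 = 272 mm.


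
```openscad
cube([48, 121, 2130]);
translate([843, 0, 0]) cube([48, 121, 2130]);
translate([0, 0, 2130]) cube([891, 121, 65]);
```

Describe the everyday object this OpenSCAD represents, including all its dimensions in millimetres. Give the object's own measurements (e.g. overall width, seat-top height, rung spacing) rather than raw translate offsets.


A door frame. The clear opening is 795 mm wide and 2130 mm high. Two 48 mm wide jambs, 121 mm deep, stand either side of the opening from the floor to the top of the opening. A 65 mm thick head sits across the top of both jambs, spanning the full outside width of the frame.


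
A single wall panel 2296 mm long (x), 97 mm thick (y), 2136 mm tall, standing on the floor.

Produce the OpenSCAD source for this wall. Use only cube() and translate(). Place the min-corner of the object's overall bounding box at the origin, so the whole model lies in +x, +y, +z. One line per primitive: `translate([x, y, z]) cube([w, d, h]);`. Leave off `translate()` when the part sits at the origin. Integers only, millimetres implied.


cube([2296, 97, 2136]);


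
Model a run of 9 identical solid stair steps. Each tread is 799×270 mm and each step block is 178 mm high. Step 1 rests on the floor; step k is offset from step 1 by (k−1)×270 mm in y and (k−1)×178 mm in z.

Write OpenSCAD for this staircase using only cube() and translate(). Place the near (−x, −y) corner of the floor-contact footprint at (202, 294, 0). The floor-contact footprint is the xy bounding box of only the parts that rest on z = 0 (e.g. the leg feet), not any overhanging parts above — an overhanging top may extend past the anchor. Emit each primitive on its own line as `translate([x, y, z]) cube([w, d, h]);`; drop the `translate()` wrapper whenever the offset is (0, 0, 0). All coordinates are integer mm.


translate([202, 294, 0]) cube([799, 270, 178]);
translate([202, 564, 178]) cube([799, 270, 178]);
translate([202, 834, 356]) cube([799, 270, 178]);
translate([202, 1104, 534]) cube([799, 270, 178]);
translate([202, 1374, 712]) cube([799, 270, 178]);
translate([202, 1644, 890]) cube([799, 270, 178]);
translate([202, 1914, 1068]) cube([799, 270, 178]);
translate([202, 2184, 1246]) cube([799, 270, 178]);
translate([202, 2454, 1424]) cube([799, 270, 178]);


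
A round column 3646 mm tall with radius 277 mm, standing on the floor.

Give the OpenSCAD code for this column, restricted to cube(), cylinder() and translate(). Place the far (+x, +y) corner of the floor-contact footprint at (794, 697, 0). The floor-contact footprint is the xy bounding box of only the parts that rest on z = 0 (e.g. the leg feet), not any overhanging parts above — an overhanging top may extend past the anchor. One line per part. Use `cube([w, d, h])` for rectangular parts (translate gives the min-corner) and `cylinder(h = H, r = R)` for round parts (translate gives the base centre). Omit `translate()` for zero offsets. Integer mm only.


translate([517, 420, 0]) cylinder(h = 3646, r = 277);


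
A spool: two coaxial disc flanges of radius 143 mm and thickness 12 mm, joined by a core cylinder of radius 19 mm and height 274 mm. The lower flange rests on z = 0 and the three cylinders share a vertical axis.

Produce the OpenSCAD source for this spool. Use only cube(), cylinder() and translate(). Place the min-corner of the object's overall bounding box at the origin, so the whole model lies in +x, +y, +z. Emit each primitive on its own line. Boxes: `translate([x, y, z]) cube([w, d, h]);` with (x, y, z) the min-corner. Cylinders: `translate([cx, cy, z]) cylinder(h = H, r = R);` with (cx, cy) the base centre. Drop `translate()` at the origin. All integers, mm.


translate([143, 143, 0]) cylinder(h = 12, r = 143);
translate([143, 143, 12]) cylinder(h = 274, r = 19);
translate([143, 143, 286]) cylinder(h = 12, r = 143);


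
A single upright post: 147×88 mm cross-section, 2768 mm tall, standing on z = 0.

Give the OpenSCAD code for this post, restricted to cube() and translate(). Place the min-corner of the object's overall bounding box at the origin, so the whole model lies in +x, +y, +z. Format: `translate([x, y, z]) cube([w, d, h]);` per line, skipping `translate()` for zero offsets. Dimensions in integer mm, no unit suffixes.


cube([147, 88, 2768]);


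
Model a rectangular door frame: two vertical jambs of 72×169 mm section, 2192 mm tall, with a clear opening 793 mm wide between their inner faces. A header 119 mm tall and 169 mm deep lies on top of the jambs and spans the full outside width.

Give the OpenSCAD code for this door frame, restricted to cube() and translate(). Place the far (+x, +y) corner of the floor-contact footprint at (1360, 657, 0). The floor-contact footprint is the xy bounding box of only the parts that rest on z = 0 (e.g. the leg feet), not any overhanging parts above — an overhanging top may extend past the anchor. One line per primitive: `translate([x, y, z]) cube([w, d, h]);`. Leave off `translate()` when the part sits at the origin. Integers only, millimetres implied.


translate([423, 488, 0]) cube([72, 169, 2192]);
translate([1288, 488, 0]) cube([72, 169, 2192]);
translate([423, 488, 2192]) cube([937, 169, 119]);


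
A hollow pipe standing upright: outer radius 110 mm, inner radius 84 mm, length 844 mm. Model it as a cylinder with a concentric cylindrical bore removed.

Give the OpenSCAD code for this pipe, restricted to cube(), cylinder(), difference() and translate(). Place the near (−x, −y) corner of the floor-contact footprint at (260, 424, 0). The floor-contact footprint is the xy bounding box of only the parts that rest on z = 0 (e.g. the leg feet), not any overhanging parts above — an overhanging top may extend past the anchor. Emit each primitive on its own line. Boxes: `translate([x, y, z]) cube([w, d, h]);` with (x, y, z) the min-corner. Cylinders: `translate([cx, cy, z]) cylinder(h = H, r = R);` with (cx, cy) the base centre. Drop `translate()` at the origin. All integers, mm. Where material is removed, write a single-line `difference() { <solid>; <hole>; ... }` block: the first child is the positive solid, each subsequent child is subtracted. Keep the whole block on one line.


difference() { translate([370, 534, 0]) cylinder(h = 844, r = 110); translate([370, 534, 0]) cylinder(h = 844, r = 84); }


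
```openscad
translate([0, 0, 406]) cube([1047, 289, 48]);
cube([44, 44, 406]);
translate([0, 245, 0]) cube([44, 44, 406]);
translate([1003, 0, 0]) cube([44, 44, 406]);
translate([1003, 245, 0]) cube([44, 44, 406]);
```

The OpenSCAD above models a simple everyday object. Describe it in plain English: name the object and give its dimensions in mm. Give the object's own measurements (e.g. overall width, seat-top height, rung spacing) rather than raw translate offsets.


A long wooden bench with a 1047 mm (x) × 289 mm (y) seat, 48 mm thick, its top surface 454 mm above the floor. Four 44 mm square legs at the seat corners, flush with the edges, run from z = 0 to the seat underside.


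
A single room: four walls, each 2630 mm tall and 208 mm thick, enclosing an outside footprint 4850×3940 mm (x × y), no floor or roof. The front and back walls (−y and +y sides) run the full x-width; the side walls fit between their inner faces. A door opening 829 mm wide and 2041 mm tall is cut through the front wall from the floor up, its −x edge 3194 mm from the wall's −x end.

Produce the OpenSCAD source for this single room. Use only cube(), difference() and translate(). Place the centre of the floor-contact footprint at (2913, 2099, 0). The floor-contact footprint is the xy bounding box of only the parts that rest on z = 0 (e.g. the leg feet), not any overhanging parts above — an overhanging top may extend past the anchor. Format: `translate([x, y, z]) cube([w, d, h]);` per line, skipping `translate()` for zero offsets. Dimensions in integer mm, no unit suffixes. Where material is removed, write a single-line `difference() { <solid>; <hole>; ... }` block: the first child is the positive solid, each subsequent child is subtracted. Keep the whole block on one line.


difference() { translate([488, 129, 0]) cube([4850, 208, 2630]); translate([3682, 129, 0]) cube([829, 208, 2041]); }
translate([488, 3861, 0]) cube([4850, 208, 2630]);
translate([488, 337, 0]) cube([208, 3524, 2630]);
translate([5130, 337, 0]) cube([208, 3524, 2630]);


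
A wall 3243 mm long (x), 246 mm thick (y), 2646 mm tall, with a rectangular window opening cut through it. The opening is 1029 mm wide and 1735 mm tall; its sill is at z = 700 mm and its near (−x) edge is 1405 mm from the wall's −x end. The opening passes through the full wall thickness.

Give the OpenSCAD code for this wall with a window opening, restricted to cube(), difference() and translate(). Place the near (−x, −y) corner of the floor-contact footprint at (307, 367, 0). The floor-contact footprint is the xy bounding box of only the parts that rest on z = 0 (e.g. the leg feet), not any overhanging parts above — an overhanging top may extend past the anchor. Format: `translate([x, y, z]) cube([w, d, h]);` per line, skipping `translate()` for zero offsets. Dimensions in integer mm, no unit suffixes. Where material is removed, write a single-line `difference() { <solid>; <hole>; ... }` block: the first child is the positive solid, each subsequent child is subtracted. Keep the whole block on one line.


difference() { translate([307, 367, 0]) cube([3243, 246, 2646]); translate([1712, 367, 700]) cube([1029, 246, 1735]); }


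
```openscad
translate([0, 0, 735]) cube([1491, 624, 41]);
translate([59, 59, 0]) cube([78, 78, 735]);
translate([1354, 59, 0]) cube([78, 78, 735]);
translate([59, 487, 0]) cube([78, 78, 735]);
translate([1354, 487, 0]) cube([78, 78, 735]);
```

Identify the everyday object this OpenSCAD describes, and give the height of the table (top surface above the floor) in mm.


A table. The table height is 776 mm.

A 1491×624×41 slab sits at z = 735 on four 78 mm square posts — a table. The top surface is at 735 + 41 = 776 mm.


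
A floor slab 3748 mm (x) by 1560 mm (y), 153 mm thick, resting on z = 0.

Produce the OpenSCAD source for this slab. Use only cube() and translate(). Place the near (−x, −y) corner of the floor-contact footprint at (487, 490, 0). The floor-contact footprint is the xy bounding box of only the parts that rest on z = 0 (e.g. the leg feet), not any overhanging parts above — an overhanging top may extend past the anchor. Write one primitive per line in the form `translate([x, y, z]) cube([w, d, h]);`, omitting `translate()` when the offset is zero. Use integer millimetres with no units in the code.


translate([487, 490, 0]) cube([3748, 1560, 153]);


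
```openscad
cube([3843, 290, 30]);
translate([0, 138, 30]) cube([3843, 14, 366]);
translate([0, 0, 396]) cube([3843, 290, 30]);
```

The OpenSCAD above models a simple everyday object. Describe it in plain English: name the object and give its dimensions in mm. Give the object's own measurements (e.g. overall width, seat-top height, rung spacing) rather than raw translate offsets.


An I-beam lying along x, 3843 mm long. Overall section height 426 mm. Two flanges 290 mm wide (y) and 30 mm thick, one on the floor and one at the top; a web 14 mm thick runs between them, centred on the flange width.


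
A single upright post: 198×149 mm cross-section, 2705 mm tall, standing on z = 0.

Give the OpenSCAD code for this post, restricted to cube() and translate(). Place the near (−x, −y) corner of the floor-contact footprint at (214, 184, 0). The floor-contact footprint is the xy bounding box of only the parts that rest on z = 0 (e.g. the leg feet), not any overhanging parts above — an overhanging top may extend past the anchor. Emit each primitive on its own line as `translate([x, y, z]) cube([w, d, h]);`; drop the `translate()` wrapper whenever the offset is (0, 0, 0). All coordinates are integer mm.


translate([214, 184, 0]) cube([198, 149, 2705]);


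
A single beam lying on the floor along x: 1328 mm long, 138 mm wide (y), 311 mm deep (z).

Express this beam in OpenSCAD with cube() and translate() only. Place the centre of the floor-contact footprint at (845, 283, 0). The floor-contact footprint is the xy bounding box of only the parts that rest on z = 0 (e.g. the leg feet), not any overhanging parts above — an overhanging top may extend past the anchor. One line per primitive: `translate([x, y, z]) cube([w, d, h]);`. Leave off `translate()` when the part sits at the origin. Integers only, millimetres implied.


translate([181, 214, 0]) cube([1328, 138, 311]);


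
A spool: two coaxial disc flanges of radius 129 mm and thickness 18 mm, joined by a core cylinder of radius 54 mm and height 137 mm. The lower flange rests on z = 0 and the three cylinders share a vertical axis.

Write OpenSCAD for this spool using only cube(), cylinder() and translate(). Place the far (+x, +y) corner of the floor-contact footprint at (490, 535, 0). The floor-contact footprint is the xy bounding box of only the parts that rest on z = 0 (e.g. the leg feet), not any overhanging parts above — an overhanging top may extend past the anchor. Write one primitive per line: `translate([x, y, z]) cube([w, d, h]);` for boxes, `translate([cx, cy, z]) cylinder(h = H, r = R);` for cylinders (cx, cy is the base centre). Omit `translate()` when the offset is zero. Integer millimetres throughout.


translate([361, 406, 0]) cylinder(h = 18, r = 129);
translate([361, 406, 18]) cylinder(h = 137, r = 54);
translate([361, 406, 155]) cylinder(h = 18, r = 129);


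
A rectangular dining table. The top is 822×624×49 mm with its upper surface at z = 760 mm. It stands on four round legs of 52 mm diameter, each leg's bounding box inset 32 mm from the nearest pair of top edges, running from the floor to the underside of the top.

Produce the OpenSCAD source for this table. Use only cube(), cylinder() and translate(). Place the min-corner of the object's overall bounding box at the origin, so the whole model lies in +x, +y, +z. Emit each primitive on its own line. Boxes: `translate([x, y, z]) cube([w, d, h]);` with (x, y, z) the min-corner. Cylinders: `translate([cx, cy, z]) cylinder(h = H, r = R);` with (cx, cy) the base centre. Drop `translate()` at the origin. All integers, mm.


// leg_h = 760 - 49 = 711
translate([0, 0, 711]) cube([822, 624, 49]);
translate([58, 58, 0]) cylinder(h = 711, r = 26);
translate([764, 58, 0]) cylinder(h = 711, r = 26);
translate([58, 566, 0]) cylinder(h = 711, r = 26);
translate([764, 566, 0]) cylinder(h = 711, r = 26);


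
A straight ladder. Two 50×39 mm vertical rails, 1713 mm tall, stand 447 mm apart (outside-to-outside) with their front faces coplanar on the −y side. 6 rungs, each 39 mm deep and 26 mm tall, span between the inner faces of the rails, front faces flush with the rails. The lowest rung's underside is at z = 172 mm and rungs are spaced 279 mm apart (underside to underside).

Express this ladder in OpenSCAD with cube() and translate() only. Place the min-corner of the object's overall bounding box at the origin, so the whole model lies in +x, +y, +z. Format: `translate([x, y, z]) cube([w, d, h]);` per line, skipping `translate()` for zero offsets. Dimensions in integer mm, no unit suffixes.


cube([50, 39, 1713]);
translate([397, 0, 0]) cube([50, 39, 1713]);
translate([50, 0, 172]) cube([347, 39, 26]);
translate([50, 0, 451]) cube([347, 39, 26]);
translate([50, 0, 730]) cube([347, 39, 26]);
translate([50, 0, 1009]) cube([347, 39, 26]);
translate([50, 0, 1288]) cube([347, 39, 26]);
translate([50, 0, 1567]) cube([347, 39, 26]);


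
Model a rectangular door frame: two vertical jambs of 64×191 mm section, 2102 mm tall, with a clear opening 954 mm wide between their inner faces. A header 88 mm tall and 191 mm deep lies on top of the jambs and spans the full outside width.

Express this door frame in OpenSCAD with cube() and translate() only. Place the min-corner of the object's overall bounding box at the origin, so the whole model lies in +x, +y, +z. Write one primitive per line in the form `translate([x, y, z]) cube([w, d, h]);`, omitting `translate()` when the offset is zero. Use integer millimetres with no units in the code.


cube([64, 191, 2102]);
translate([1018, 0, 0]) cube([64, 191, 2102]);
translate([0, 0, 2102]) cube([1082, 191, 88]);


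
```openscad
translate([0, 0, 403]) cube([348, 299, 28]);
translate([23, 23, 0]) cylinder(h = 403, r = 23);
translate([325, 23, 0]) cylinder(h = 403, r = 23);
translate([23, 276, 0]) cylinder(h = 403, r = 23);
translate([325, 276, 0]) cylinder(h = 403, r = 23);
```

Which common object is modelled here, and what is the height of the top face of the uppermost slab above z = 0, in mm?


A stool. The seat height is 431 mm.

A 348×299×28 slab at z = 403 on four corner cylinders — a stool. The seat top is 403 + 28 = 431 mm.


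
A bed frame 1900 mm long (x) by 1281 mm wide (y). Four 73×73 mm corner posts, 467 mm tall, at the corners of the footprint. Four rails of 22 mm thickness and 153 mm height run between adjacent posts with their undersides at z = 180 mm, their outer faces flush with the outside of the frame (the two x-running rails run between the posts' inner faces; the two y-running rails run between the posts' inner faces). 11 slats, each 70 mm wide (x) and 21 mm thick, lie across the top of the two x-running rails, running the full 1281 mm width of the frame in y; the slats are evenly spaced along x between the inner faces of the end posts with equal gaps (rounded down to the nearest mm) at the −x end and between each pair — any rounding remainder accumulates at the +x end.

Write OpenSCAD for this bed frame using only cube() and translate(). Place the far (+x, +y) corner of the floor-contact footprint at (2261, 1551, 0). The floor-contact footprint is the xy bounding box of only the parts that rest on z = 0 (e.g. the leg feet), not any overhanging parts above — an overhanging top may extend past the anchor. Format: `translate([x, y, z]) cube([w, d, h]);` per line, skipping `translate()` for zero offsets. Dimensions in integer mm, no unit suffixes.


translate([361, 270, 0]) cube([73, 73, 467]);
translate([361, 1478, 0]) cube([73, 73, 467]);
translate([2188, 270, 0]) cube([73, 73, 467]);
translate([2188, 1478, 0]) cube([73, 73, 467]);
translate([434, 270, 180]) cube([1754, 22, 153]);
translate([434, 1529, 180]) cube([1754, 22, 153]);
translate([361, 343, 180]) cube([22, 1135, 153]);
translate([2239, 343, 180]) cube([22, 1135, 153]);
translate([516, 270, 333]) cube([70, 1281, 21]);
translate([668, 270, 333]) cube([70, 1281, 21]);
translate([820, 270, 333]) cube([70, 1281, 21]);
translate([972, 270, 333]) cube([70, 1281, 21]);
translate([1124, 270, 333]) cube([70, 1281, 21]);
translate([1276, 270, 333]) cube([70, 1281, 21]);
translate([1428, 270, 333]) cube([70, 1281, 21]);
translate([1580, 270, 333]) cube([70, 1281, 21]);
translate([1732, 270, 333]) cube([70, 1281, 21]);
translate([1884, 270, 333]) cube([70, 1281, 21]);
translate([2036, 270, 333]) cube([70, 1281, 21]);


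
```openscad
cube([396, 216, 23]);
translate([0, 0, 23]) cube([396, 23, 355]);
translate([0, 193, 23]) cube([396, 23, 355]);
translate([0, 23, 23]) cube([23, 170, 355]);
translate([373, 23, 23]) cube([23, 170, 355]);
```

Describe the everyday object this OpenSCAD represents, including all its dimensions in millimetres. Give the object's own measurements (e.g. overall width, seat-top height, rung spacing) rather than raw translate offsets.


An open-topped rectangular box: outside dimensions 396×216×378 mm, with a uniform wall and base thickness of 23 mm. The base is a full 396×216 slab on the floor; four walls sit on top of the base. The front and back walls (the −y and +y sides) span the full width; the two side walls fit between them.


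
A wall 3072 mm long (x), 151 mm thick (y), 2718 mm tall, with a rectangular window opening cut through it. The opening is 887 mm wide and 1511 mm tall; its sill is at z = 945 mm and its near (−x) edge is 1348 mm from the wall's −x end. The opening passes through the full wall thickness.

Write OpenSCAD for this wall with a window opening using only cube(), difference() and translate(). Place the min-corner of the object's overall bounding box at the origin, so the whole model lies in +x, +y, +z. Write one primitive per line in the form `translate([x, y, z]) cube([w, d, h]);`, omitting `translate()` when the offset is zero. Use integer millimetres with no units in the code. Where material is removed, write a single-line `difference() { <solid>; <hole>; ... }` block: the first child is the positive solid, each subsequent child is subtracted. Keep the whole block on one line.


difference() { cube([3072, 151, 2718]); translate([1348, 0, 945]) cube([887, 151, 1511]); }


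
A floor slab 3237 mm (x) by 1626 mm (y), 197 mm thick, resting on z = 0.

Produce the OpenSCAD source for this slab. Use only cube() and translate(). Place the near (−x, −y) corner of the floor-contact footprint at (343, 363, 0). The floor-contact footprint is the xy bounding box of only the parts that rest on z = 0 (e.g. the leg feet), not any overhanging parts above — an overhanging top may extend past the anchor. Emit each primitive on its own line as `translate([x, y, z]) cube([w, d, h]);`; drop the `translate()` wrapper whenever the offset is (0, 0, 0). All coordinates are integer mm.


translate([343, 363, 0]) cube([3237, 1626, 197]);


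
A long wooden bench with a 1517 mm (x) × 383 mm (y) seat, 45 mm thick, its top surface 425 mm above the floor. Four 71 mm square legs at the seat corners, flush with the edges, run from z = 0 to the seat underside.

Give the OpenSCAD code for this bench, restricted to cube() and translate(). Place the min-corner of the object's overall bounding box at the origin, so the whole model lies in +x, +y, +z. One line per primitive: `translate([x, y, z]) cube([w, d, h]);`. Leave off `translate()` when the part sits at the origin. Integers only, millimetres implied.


// leg_h = 425 − 45 = 380
translate([0, 0, 380]) cube([1517, 383, 45]);
cube([71, 71, 380]);
translate([0, 312, 0]) cube([71, 71, 380]);
translate([1446, 0, 0]) cube([71, 71, 380]);
translate([1446, 312, 0]) cube([71, 71, 380]);


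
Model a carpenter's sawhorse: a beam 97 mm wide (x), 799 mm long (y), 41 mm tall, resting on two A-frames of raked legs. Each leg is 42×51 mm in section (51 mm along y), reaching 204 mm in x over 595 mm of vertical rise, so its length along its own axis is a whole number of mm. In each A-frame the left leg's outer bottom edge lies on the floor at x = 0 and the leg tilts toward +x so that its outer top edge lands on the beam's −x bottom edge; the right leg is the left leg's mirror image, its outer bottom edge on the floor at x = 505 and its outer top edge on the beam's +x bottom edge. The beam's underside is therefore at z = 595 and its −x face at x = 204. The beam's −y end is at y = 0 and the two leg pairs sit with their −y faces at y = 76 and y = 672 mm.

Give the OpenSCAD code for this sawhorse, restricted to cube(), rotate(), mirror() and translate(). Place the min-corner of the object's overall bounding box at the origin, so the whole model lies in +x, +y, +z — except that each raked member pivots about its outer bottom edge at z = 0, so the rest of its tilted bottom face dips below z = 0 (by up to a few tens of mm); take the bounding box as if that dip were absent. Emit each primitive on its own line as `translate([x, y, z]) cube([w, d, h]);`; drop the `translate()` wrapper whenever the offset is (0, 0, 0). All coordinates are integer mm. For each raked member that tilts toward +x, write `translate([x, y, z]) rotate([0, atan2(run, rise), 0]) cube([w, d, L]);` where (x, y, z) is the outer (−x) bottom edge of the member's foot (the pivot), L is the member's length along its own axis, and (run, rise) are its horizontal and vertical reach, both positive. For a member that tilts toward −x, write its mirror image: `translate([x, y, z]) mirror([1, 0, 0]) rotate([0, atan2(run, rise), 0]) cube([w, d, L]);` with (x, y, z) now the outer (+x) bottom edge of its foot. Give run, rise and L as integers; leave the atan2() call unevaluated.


// leg length = √(204² + 595²) = 629
// right-leg outer foot x = 2·204 + 97 = 505
// beam min-corner = (204, 0, 595)
translate([204, 0, 595]) cube([97, 799, 41]);
translate([0, 76, 0]) rotate([0, atan2(204, 595), 0]) cube([42, 51, 629]);
translate([505, 76, 0]) mirror([1, 0, 0]) rotate([0, atan2(204, 595), 0]) cube([42, 51, 629]);
translate([0, 672, 0]) rotate([0, atan2(204, 595), 0]) cube([42, 51, 629]);
translate([505, 672, 0]) mirror([1, 0, 0]) rotate([0, atan2(204, 595), 0]) cube([42, 51, 629]);


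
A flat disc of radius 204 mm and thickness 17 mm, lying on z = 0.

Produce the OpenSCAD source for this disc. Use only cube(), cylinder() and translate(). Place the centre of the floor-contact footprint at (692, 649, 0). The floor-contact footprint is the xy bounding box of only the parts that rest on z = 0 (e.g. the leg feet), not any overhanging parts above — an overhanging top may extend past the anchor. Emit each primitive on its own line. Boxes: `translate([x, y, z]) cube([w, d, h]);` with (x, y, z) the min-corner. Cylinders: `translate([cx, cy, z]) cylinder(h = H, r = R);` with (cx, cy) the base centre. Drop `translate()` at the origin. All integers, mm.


translate([692, 649, 0]) cylinder(h = 17, r = 204);


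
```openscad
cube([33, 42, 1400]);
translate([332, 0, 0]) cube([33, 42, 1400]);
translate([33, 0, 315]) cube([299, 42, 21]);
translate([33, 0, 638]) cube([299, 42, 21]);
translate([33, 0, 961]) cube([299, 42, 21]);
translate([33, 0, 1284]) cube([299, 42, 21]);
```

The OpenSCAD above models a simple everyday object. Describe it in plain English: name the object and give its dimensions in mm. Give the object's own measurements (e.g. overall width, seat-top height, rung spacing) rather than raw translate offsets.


A straight ladder. Two 33×42 mm vertical rails, 1400 mm tall, stand 365 mm apart (outside-to-outside) with their front faces coplanar on the −y side. 4 rungs, each 42 mm deep and 21 mm tall, span between the inner faces of the rails, front faces flush with the rails. The lowest rung's underside is at z = 315 mm and rungs are spaced 323 mm apart (underside to underside).


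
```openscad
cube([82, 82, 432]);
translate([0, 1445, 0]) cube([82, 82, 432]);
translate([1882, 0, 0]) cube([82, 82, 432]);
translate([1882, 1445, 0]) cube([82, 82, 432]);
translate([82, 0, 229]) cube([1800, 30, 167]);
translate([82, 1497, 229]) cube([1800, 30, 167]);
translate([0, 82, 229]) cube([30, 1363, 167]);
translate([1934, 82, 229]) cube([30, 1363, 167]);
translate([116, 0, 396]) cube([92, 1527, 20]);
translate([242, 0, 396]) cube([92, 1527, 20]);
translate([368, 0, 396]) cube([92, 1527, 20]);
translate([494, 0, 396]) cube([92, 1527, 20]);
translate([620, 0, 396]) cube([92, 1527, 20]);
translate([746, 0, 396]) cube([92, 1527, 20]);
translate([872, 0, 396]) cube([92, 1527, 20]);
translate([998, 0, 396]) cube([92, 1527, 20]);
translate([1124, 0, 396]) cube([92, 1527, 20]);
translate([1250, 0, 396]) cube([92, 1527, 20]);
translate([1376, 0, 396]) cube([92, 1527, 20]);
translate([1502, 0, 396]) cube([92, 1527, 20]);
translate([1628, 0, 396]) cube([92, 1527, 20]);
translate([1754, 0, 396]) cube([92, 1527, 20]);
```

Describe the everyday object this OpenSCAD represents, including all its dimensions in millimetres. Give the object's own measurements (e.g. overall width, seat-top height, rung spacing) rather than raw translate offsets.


A bed frame 1964 mm long (x) by 1527 mm wide (y). Four 82×82 mm corner posts, 432 mm tall, at the corners of the footprint. Four rails of 30 mm thickness and 167 mm height run between adjacent posts with their undersides at z = 229 mm, their outer faces flush with the outside of the frame (the two x-running rails run between the posts' inner faces; the two y-running rails run between the posts' inner faces). 14 slats, each 92 mm wide (x) and 20 mm thick, lie across the top of the two x-running rails, running the full 1527 mm width of the frame in y; along x they sit between the end posts with a 34 mm gap after the −x posts and between neighbouring slats, leaving 36 mm before the +x posts.


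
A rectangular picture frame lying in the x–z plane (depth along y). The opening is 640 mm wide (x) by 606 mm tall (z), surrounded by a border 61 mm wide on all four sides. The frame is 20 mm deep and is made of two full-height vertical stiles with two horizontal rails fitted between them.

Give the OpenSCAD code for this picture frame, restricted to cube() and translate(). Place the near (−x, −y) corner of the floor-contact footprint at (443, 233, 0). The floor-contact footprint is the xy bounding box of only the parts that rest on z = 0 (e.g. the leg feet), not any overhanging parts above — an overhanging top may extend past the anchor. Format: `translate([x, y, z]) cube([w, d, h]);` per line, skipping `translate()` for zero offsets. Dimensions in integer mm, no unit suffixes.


translate([443, 233, 0]) cube([61, 20, 728]);
translate([1144, 233, 0]) cube([61, 20, 728]);
translate([504, 233, 0]) cube([640, 20, 61]);
translate([504, 233, 667]) cube([640, 20, 61]);


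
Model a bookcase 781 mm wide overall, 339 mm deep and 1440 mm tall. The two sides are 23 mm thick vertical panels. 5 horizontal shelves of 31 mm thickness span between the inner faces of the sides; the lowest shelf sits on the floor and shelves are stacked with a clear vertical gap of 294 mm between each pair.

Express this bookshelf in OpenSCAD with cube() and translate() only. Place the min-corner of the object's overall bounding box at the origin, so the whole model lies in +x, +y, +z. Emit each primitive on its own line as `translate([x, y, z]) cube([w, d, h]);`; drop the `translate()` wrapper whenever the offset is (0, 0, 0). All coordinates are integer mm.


cube([23, 339, 1440]);
translate([758, 0, 0]) cube([23, 339, 1440]);
translate([23, 0, 0]) cube([735, 339, 31]);
translate([23, 0, 325]) cube([735, 339, 31]);
translate([23, 0, 650]) cube([735, 339, 31]);
translate([23, 0, 975]) cube([735, 339, 31]);
translate([23, 0, 1300]) cube([735, 339, 31]);


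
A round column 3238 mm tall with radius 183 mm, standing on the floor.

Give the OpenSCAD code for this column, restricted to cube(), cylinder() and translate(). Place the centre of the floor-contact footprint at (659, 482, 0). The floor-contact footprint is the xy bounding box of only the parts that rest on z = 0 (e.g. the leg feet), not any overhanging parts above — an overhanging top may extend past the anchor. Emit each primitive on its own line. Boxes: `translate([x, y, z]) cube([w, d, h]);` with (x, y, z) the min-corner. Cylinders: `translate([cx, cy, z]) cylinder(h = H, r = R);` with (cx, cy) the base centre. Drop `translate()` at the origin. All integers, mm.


translate([659, 482, 0]) cylinder(h = 3238, r = 183);


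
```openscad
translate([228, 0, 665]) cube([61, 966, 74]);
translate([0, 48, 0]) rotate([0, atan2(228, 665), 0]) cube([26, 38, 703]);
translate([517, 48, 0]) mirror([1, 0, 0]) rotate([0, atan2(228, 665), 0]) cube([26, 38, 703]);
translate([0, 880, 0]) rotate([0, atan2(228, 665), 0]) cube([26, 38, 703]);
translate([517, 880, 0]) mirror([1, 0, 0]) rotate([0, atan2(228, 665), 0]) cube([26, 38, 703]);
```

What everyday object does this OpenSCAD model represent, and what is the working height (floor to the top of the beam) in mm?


A sawhorse. The overall height is 739 mm.

A beam across two mirrored pairs of raked legs — a sawhorse. The beam's underside is at z = 665 (matching the legs' vertical rise in atan2(228, 665)) and the beam is 74 mm tall, so its top is at 665 + 74 = 739 mm. The raked legs top out at the beam's underside, so that is the highest point.


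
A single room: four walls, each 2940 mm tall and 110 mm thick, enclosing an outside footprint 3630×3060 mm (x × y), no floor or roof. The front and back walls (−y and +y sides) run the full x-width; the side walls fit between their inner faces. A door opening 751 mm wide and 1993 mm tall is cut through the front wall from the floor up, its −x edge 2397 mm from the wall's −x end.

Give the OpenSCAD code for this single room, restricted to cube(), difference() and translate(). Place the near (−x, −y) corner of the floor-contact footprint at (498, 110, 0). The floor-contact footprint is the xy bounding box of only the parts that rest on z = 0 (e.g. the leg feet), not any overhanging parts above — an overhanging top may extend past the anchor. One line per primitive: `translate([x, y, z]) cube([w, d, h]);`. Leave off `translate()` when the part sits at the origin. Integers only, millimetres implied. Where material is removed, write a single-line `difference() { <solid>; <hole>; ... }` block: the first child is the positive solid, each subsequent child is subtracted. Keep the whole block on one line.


difference() { translate([498, 110, 0]) cube([3630, 110, 2940]); translate([2895, 110, 0]) cube([751, 110, 1993]); }
translate([498, 3060, 0]) cube([3630, 110, 2940]);
translate([498, 220, 0]) cube([110, 2840, 2940]);
translate([4018, 220, 0]) cube([110, 2840, 2940]);
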